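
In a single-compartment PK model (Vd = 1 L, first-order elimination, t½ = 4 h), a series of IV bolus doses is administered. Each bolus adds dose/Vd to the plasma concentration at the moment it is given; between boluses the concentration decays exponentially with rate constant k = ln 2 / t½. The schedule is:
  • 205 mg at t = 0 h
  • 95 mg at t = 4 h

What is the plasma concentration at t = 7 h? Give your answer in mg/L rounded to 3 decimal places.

k = ln 2 / 4 = 0.17329 per h
Dose 1 (205 mg at t=0 h): 205·exp(−0.17329·7) = 60.947 mg/L
Dose 2 (95 mg at t=4 h): 95·exp(−0.17329·3) = 56.487 mg/L
C(7) = 60.947 + 56.487 = 117.434 mg/L

117.434 mg/L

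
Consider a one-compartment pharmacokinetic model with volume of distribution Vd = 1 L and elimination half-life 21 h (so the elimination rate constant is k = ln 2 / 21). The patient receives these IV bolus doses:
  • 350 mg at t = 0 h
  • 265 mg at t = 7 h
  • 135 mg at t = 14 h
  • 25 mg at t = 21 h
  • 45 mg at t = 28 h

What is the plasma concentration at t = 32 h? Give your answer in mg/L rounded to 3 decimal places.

k = ln 2 / 21 = 0.03301 per h
Dose 1 (350 mg at t=0 h): 350·exp(−0.03301·32) = 121.718 mg/L
Dose 2 (265 mg at t=7 h): 265·exp(−0.03301·25) = 116.112 mg/L
Dose 3 (135 mg at t=14 h): 135·exp(−0.03301·18) = 74.526 mg/L
Dose 4 (25 mg at t=21 h): 25·exp(−0.03301·11) = 17.388 mg/L
Dose 5 (45 mg at t=28 h): 45·exp(−0.03301·4) = 39.434 mg/L
C(32) = 121.718 + 116.112 + 74.526 + 17.388 + 39.434 = 369.179 mg/L

369.179 mg/L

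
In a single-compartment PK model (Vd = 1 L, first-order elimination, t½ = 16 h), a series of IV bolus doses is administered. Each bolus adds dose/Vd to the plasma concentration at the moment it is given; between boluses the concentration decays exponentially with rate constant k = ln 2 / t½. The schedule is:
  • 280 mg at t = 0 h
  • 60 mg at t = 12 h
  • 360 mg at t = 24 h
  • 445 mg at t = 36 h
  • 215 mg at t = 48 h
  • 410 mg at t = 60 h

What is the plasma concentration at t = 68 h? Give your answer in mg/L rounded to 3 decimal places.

k = ln 2 / 16 = 0.04332 per h
Dose 1 (280 mg at t=0 h): 280·exp(−0.04332·68) = 14.716 mg/L
Dose 2 (60 mg at t=12 h): 60·exp(−0.04332·56) = 5.303 mg/L
Dose 3 (360 mg at t=24 h): 360·exp(−0.04332·44) = 53.514 mg/L
Dose 4 (445 mg at t=36 h): 445·exp(−0.04332·32) = 111.250 mg/L
Dose 5 (215 mg at t=48 h): 215·exp(−0.04332·20) = 90.396 mg/L
Dose 6 (410 mg at t=60 h): 410·exp(−0.04332·8) = 289.914 mg/L
C(68) = 14.716 + 5.303 + 53.514 + 111.250 + 90.396 + 289.914 = 565.093 mg/L

565.093 mg/L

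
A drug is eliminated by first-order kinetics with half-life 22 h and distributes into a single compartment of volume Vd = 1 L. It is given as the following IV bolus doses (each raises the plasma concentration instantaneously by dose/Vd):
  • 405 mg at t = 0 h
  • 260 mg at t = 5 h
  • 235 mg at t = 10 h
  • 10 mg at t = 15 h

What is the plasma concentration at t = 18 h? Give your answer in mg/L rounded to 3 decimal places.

k = ln 2 / 22 = 0.03151 per h
Dose 1 (405 mg at t=0 h): 405·exp(−0.03151·18) = 229.698 mg/L
Dose 2 (260 mg at t=5 h): 260·exp(−0.03151·13) = 172.620 mg/L
Dose 3 (235 mg at t=10 h): 235·exp(−0.03151·8) = 182.643 mg/L
Dose 4 (10 mg at t=15 h): 10·exp(−0.03151·3) = 9.098 mg/L
C(18) = 229.698 + 172.620 + 182.643 + 9.098 = 594.059 mg/L

594.059 mg/L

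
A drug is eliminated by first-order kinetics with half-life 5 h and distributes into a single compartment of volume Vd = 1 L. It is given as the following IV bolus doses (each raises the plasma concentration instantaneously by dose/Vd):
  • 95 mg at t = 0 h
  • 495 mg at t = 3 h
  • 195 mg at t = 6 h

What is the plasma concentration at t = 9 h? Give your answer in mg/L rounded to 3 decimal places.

371.395 mg/L

k = ln 2 / 5 = 0.13863 per h
Dose 1 (95 mg at t=0 h): 95·exp(−0.13863·9) = 27.282 mg/L
Dose 2 (495 mg at t=3 h): 495·exp(−0.13863·6) = 215.461 mg/L
Dose 3 (195 mg at t=6 h): 195·exp(−0.13863·3) = 128.652 mg/L
C(9) = 27.282 + 215.461 + 128.652 = 371.395 mg/L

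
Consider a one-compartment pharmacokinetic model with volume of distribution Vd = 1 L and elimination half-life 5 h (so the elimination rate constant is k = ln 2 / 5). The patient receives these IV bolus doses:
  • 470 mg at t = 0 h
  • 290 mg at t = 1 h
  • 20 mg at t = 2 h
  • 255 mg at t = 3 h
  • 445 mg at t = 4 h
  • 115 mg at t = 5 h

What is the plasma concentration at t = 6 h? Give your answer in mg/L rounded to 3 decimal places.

966.664 mg/L

k = ln 2 / 5 = 0.13863 per h
Dose 1 (470 mg at t=0 h): 470·exp(−0.13863·6) = 204.579 mg/L
Dose 2 (290 mg at t=1 h): 290·exp(−0.13863·5) = 145.000 mg/L
Dose 3 (20 mg at t=2 h): 20·exp(−0.13863·4) = 11.487 mg/L
Dose 4 (255 mg at t=3 h): 255·exp(−0.13863·3) = 168.237 mg/L
Dose 5 (445 mg at t=4 h): 445·exp(−0.13863·2) = 337.247 mg/L
Dose 6 (115 mg at t=5 h): 115·exp(−0.13863·1) = 100.113 mg/L
C(6) = 204.579 + 145.000 + 11.487 + 168.237 + 337.247 + 100.113 = 966.664 mg/L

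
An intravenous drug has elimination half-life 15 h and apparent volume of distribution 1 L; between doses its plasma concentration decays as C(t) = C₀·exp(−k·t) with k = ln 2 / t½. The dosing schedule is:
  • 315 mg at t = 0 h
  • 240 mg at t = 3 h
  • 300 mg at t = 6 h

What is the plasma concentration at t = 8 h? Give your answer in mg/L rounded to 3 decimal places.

681.656 mg/L

k = ln 2 / 15 = 0.04621 per h
Dose 1 (315 mg at t=0 h): 315·exp(−0.04621·8) = 217.651 mg/L
Dose 2 (240 mg at t=3 h): 240·exp(−0.04621·5) = 190.488 mg/L
Dose 3 (300 mg at t=6 h): 300·exp(−0.04621·2) = 273.517 mg/L
C(8) = 217.651 + 190.488 + 273.517 = 681.656 mg/L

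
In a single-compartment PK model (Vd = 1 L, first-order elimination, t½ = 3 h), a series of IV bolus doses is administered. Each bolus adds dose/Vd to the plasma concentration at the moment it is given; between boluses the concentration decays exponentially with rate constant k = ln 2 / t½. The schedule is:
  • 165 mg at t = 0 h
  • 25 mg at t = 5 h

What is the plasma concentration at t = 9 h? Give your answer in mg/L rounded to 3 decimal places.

30.546 mg/L

k = ln 2 / 3 = 0.23105 per h
Dose 1 (165 mg at t=0 h): 165·exp(−0.23105·9) = 20.625 mg/L
Dose 2 (25 mg at t=5 h): 25·exp(−0.23105·4) = 9.921 mg/L
C(9) = 20.625 + 9.921 = 30.546 mg/L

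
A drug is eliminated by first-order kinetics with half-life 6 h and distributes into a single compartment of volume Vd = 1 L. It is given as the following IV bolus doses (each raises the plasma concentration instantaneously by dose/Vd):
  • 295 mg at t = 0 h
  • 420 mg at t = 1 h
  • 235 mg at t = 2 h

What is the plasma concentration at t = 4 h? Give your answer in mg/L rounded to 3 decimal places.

k = ln 2 / 6 = 0.11552 per h
Dose 1 (295 mg at t=0 h): 295·exp(−0.11552·4) = 185.838 mg/L
Dose 2 (420 mg at t=1 h): 420·exp(−0.11552·3) = 296.985 mg/L
Dose 3 (235 mg at t=2 h): 235·exp(−0.11552·2) = 186.520 mg/L
C(4) = 185.838 + 296.985 + 186.520 = 669.343 mg/L

669.343 mg/L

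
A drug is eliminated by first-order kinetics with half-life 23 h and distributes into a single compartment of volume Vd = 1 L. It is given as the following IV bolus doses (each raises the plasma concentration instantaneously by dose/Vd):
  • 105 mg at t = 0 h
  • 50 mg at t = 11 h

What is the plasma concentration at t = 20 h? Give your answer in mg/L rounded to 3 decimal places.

95.590 mg/L

k = ln 2 / 23 = 0.03014 per h
Dose 1 (105 mg at t=0 h): 105·exp(−0.03014·20) = 57.468 mg/L
Dose 2 (50 mg at t=11 h): 50·exp(−0.03014·9) = 38.122 mg/L
C(20) = 57.468 + 38.122 = 95.590 mg/L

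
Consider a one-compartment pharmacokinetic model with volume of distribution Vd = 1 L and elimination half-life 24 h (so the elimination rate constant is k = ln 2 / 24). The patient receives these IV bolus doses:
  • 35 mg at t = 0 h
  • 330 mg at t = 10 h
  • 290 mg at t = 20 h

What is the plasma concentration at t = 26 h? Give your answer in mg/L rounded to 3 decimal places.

468.265 mg/L

k = ln 2 / 24 = 0.02888 per h
Dose 1 (35 mg at t=0 h): 35·exp(−0.02888·26) = 16.518 mg/L
Dose 2 (330 mg at t=10 h): 330·exp(−0.02888·16) = 207.887 mg/L
Dose 3 (290 mg at t=20 h): 290·exp(−0.02888·6) = 243.860 mg/L
C(26) = 16.518 + 207.887 + 243.860 = 468.265 mg/L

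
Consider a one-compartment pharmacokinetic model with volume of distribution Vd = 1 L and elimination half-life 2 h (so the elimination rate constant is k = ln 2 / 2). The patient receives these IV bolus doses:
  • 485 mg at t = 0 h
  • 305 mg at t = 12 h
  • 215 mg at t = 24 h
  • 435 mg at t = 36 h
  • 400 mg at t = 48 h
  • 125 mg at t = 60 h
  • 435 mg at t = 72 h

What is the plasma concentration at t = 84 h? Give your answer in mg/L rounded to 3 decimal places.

k = ln 2 / 2 = 0.34657 per h
Dose 1 (485 mg at t=0 h): 485·exp(−0.34657·84) = 0.000 mg/L
Dose 2 (305 mg at t=12 h): 305·exp(−0.34657·72) = 0.000 mg/L
Dose 3 (215 mg at t=24 h): 215·exp(−0.34657·60) = 0.000 mg/L
Dose 4 (435 mg at t=36 h): 435·exp(−0.34657·48) = 0.000 mg/L
Dose 5 (400 mg at t=48 h): 400·exp(−0.34657·36) = 0.002 mg/L
Dose 6 (125 mg at t=60 h): 125·exp(−0.34657·24) = 0.031 mg/L
Dose 7 (435 mg at t=72 h): 435·exp(−0.34657·12) = 6.797 mg/L
C(84) = 0.000 + 0.000 + 0.000 + 0.000 + 0.002 + 0.031 + 6.797 = 6.829 mg/L

6.829 mg/L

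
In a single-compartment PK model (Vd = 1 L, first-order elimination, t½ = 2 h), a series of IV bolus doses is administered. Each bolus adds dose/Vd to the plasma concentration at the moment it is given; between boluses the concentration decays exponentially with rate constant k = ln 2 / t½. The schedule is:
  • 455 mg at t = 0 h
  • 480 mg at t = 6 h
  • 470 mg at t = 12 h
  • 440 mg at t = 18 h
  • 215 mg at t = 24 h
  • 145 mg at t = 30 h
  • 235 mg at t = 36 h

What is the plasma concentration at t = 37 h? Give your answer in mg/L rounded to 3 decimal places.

182.062 mg/L

k = ln 2 / 2 = 0.34657 per h
Dose 1 (455 mg at t=0 h): 455·exp(−0.34657·37) = 0.001 mg/L
Dose 2 (480 mg at t=6 h): 480·exp(−0.34657·31) = 0.010 mg/L
Dose 3 (470 mg at t=12 h): 470·exp(−0.34657·25) = 0.081 mg/L
Dose 4 (440 mg at t=18 h): 440·exp(−0.34657·19) = 0.608 mg/L
Dose 5 (215 mg at t=24 h): 215·exp(−0.34657·13) = 2.375 mg/L
Dose 6 (145 mg at t=30 h): 145·exp(−0.34657·7) = 12.816 mg/L
Dose 7 (235 mg at t=36 h): 235·exp(−0.34657·1) = 166.170 mg/L
C(37) = 0.001 + 0.010 + 0.081 + 0.608 + 2.375 + 12.816 + 166.170 = 182.062 mg/L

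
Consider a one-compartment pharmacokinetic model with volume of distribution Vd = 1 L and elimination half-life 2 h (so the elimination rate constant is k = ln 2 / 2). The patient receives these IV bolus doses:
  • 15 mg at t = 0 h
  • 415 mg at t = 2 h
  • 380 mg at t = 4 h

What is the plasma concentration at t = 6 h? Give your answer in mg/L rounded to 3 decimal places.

k = ln 2 / 2 = 0.34657 per h
Dose 1 (15 mg at t=0 h): 15·exp(−0.34657·6) = 1.875 mg/L
Dose 2 (415 mg at t=2 h): 415·exp(−0.34657·4) = 103.750 mg/L
Dose 3 (380 mg at t=4 h): 380·exp(−0.34657·2) = 190.000 mg/L
C(6) = 1.875 + 103.750 + 190.000 = 295.625 mg/L

295.625 mg/L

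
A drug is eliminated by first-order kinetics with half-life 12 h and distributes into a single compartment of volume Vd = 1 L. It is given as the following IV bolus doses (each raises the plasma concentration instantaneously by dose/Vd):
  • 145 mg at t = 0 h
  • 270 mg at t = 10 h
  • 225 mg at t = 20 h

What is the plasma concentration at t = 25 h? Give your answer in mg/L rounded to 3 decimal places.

316.296 mg/L

k = ln 2 / 12 = 0.05776 per h
Dose 1 (145 mg at t=0 h): 145·exp(−0.05776·25) = 34.215 mg/L
Dose 2 (270 mg at t=10 h): 270·exp(−0.05776·15) = 113.521 mg/L
Dose 3 (225 mg at t=20 h): 225·exp(−0.05776·5) = 168.560 mg/L
C(25) = 34.215 + 113.521 + 168.560 = 316.296 mg/L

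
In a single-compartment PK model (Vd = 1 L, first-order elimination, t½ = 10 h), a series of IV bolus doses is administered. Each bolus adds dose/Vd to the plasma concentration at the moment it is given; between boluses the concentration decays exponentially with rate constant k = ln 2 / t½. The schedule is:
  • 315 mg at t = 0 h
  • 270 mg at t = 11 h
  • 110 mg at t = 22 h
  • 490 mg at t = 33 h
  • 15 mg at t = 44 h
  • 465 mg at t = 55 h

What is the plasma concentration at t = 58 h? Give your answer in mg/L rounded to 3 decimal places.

495.115 mg/L

k = ln 2 / 10 = 0.06931 per h
Dose 1 (315 mg at t=0 h): 315·exp(−0.06931·58) = 5.654 mg/L
Dose 2 (270 mg at t=11 h): 270·exp(−0.06931·47) = 10.388 mg/L
Dose 3 (110 mg at t=22 h): 110·exp(−0.06931·36) = 9.072 mg/L
Dose 4 (490 mg at t=33 h): 490·exp(−0.06931·25) = 86.621 mg/L
Dose 5 (15 mg at t=44 h): 15·exp(−0.06931·14) = 5.684 mg/L
Dose 6 (465 mg at t=55 h): 465·exp(−0.06931·3) = 377.697 mg/L
C(58) = 5.654 + 10.388 + 9.072 + 86.621 + 5.684 + 377.697 = 495.115 mg/L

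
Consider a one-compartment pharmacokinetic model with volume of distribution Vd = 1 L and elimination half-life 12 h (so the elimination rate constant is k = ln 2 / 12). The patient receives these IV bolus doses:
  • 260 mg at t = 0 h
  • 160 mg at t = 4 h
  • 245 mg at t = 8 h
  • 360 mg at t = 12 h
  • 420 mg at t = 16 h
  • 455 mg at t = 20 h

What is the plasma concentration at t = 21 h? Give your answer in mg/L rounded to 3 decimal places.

k = ln 2 / 12 = 0.05776 per h
Dose 1 (260 mg at t=0 h): 260·exp(−0.05776·21) = 77.298 mg/L
Dose 2 (160 mg at t=4 h): 160·exp(−0.05776·17) = 59.932 mg/L
Dose 3 (245 mg at t=8 h): 245·exp(−0.05776·13) = 115.625 mg/L
Dose 4 (360 mg at t=12 h): 360·exp(−0.05776·9) = 214.057 mg/L
Dose 5 (420 mg at t=16 h): 420·exp(−0.05776·5) = 314.644 mg/L
Dose 6 (455 mg at t=20 h): 455·exp(−0.05776·1) = 429.463 mg/L
C(21) = 77.298 + 59.932 + 115.625 + 214.057 + 314.644 + 429.463 = 1211.020 mg/L

1211.020 mg/L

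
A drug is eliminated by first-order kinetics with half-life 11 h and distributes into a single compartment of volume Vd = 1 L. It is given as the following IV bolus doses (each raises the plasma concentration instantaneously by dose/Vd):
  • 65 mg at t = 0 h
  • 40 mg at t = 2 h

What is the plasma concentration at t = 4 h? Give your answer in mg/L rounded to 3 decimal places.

k = ln 2 / 11 = 0.06301 per h
Dose 1 (65 mg at t=0 h): 65·exp(−0.06301·4) = 50.518 mg/L
Dose 2 (40 mg at t=2 h): 40·exp(−0.06301·2) = 35.264 mg/L
C(4) = 50.518 + 35.264 = 85.782 mg/L

85.782 mg/L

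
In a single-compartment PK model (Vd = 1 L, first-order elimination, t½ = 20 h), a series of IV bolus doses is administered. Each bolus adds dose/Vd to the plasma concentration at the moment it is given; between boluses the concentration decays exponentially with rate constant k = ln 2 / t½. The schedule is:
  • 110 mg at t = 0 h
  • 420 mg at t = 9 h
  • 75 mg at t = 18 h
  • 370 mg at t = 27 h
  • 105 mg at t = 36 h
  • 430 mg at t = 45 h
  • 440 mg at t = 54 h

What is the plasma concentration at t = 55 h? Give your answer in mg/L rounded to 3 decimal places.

1046.066 mg/L

k = ln 2 / 20 = 0.03466 per h
Dose 1 (110 mg at t=0 h): 110·exp(−0.03466·55) = 16.352 mg/L
Dose 2 (420 mg at t=9 h): 420·exp(−0.03466·46) = 85.287 mg/L
Dose 3 (75 mg at t=18 h): 75·exp(−0.03466·37) = 20.804 mg/L
Dose 4 (370 mg at t=27 h): 370·exp(−0.03466·28) = 140.204 mg/L
Dose 5 (105 mg at t=36 h): 105·exp(−0.03466·19) = 54.351 mg/L
Dose 6 (430 mg at t=45 h): 430·exp(−0.03466·10) = 304.056 mg/L
Dose 7 (440 mg at t=54 h): 440·exp(−0.03466·1) = 425.012 mg/L
C(55) = 16.352 + 85.287 + 20.804 + 140.204 + 54.351 + 304.056 + 425.012 = 1046.066 mg/L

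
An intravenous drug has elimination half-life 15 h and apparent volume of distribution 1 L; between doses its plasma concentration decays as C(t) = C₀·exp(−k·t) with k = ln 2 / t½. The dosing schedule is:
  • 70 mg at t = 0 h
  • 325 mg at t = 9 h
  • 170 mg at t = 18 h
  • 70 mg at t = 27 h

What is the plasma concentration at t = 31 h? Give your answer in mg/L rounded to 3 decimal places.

285.717 mg/L

k = ln 2 / 15 = 0.04621 per h
Dose 1 (70 mg at t=0 h): 70·exp(−0.04621·31) = 16.710 mg/L
Dose 2 (325 mg at t=9 h): 325·exp(−0.04621·22) = 117.591 mg/L
Dose 3 (170 mg at t=18 h): 170·exp(−0.04621·13) = 93.230 mg/L
Dose 4 (70 mg at t=27 h): 70·exp(−0.04621·4) = 58.187 mg/L
C(31) = 16.710 + 117.591 + 93.230 + 58.187 = 285.717 mg/L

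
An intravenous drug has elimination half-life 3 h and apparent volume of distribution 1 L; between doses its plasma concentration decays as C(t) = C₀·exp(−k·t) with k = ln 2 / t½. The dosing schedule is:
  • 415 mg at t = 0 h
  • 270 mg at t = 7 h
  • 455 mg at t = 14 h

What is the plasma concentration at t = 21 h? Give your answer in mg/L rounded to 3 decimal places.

k = ln 2 / 3 = 0.23105 per h
Dose 1 (415 mg at t=0 h): 415·exp(−0.23105·21) = 3.242 mg/L
Dose 2 (270 mg at t=7 h): 270·exp(−0.23105·14) = 10.631 mg/L
Dose 3 (455 mg at t=14 h): 455·exp(−0.23105·7) = 90.283 mg/L
C(21) = 3.242 + 10.631 + 90.283 = 104.156 mg/L

104.156 mg/L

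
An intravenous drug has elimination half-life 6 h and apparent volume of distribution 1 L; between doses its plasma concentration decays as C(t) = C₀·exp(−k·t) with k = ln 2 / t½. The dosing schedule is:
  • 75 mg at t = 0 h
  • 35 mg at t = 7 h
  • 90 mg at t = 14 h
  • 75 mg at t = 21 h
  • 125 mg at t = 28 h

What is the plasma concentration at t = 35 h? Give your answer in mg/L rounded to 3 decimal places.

k = ln 2 / 6 = 0.11552 per h
Dose 1 (75 mg at t=0 h): 75·exp(−0.11552·35) = 1.315 mg/L
Dose 2 (35 mg at t=7 h): 35·exp(−0.11552·28) = 1.378 mg/L
Dose 3 (90 mg at t=14 h): 90·exp(−0.11552·21) = 7.955 mg/L
Dose 4 (75 mg at t=21 h): 75·exp(−0.11552·14) = 14.882 mg/L
Dose 5 (125 mg at t=28 h): 125·exp(−0.11552·7) = 55.681 mg/L
C(35) = 1.315 + 1.378 + 7.955 + 14.882 + 55.681 = 81.211 mg/L

81.211 mg/L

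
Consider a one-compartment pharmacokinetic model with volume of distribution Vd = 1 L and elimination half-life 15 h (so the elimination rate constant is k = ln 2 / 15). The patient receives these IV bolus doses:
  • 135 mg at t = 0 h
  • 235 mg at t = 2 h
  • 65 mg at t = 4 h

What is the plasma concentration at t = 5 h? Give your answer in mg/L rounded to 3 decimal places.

373.794 mg/L

k = ln 2 / 15 = 0.04621 per h
Dose 1 (135 mg at t=0 h): 135·exp(−0.04621·5) = 107.150 mg/L
Dose 2 (235 mg at t=2 h): 235·exp(−0.04621·3) = 204.579 mg/L
Dose 3 (65 mg at t=4 h): 65·exp(−0.04621·1) = 62.065 mg/L
C(5) = 107.150 + 204.579 + 62.065 = 373.794 mg/L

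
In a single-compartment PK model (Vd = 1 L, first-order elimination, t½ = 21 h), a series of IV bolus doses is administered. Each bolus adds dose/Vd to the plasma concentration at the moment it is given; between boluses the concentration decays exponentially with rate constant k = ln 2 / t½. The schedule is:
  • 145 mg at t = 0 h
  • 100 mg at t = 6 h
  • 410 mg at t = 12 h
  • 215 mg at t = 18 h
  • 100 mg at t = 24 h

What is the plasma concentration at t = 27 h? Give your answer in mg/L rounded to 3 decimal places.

k = ln 2 / 21 = 0.03301 per h
Dose 1 (145 mg at t=0 h): 145·exp(−0.03301·27) = 59.474 mg/L
Dose 2 (100 mg at t=6 h): 100·exp(−0.03301·21) = 50.000 mg/L
Dose 3 (410 mg at t=12 h): 410·exp(−0.03301·15) = 249.898 mg/L
Dose 4 (215 mg at t=18 h): 215·exp(−0.03301·9) = 159.744 mg/L
Dose 5 (100 mg at t=24 h): 100·exp(−0.03301·3) = 90.572 mg/L
C(27) = 59.474 + 50.000 + 249.898 + 159.744 + 90.572 = 609.689 mg/L

609.689 mg/L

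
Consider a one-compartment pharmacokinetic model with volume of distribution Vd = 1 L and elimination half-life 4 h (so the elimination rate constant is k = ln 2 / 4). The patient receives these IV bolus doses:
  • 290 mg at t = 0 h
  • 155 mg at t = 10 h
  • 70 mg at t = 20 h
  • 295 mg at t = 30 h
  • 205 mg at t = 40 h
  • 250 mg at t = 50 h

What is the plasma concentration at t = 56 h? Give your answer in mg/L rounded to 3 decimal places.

104.668 mg/L

k = ln 2 / 4 = 0.17329 per h
Dose 1 (290 mg at t=0 h): 290·exp(−0.17329·56) = 0.018 mg/L
Dose 2 (155 mg at t=10 h): 155·exp(−0.17329·46) = 0.054 mg/L
Dose 3 (70 mg at t=20 h): 70·exp(−0.17329·36) = 0.137 mg/L
Dose 4 (295 mg at t=30 h): 295·exp(−0.17329·26) = 3.259 mg/L
Dose 5 (205 mg at t=40 h): 205·exp(−0.17329·16) = 12.812 mg/L
Dose 6 (250 mg at t=50 h): 250·exp(−0.17329·6) = 88.388 mg/L
C(56) = 0.018 + 0.054 + 0.137 + 3.259 + 12.812 + 88.388 = 104.668 mg/L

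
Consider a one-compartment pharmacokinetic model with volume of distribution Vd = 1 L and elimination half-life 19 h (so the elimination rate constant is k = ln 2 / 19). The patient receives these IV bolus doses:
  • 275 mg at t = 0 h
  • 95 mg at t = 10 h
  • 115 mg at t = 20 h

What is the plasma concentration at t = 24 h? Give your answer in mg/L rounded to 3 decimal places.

k = ln 2 / 19 = 0.03648 per h
Dose 1 (275 mg at t=0 h): 275·exp(−0.03648·24) = 114.574 mg/L
Dose 2 (95 mg at t=10 h): 95·exp(−0.03648·14) = 57.005 mg/L
Dose 3 (115 mg at t=20 h): 115·exp(−0.03648·4) = 99.386 mg/L
C(24) = 114.574 + 57.005 + 99.386 = 270.964 mg/L

270.964 mg/L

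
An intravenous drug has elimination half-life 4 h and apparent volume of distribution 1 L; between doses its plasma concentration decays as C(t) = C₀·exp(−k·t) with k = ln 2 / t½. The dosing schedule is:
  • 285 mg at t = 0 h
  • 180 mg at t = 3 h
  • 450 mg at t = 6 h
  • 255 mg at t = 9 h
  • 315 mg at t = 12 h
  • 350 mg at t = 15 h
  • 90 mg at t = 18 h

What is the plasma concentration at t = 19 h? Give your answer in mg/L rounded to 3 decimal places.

k = ln 2 / 4 = 0.17329 per h
Dose 1 (285 mg at t=0 h): 285·exp(−0.17329·19) = 10.591 mg/L
Dose 2 (180 mg at t=3 h): 180·exp(−0.17329·16) = 11.250 mg/L
Dose 3 (450 mg at t=6 h): 450·exp(−0.17329·13) = 47.300 mg/L
Dose 4 (255 mg at t=9 h): 255·exp(−0.17329·10) = 45.078 mg/L
Dose 5 (315 mg at t=12 h): 315·exp(−0.17329·7) = 93.650 mg/L
Dose 6 (350 mg at t=15 h): 350·exp(−0.17329·4) = 175.000 mg/L
Dose 7 (90 mg at t=18 h): 90·exp(−0.17329·1) = 75.681 mg/L
C(19) = 10.591 + 11.250 + 47.300 + 45.078 + 93.650 + 175.000 + 75.681 = 458.551 mg/L

458.551 mg/L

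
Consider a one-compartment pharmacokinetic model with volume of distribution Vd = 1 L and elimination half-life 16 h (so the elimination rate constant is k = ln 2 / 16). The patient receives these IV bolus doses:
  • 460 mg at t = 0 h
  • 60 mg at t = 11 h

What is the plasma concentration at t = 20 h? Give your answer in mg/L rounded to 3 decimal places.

k = ln 2 / 16 = 0.04332 per h
Dose 1 (460 mg at t=0 h): 460·exp(−0.04332·20) = 193.406 mg/L
Dose 2 (60 mg at t=11 h): 60·exp(−0.04332·9) = 40.628 mg/L
C(20) = 193.406 + 40.628 = 234.034 mg/L

234.034 mg/L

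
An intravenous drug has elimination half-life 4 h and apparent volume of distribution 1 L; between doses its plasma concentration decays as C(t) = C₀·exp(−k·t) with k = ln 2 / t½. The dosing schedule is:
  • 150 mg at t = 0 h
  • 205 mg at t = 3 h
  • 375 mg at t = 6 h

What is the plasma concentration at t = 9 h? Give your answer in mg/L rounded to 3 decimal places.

k = ln 2 / 4 = 0.17329 per h
Dose 1 (150 mg at t=0 h): 150·exp(−0.17329·9) = 31.534 mg/L
Dose 2 (205 mg at t=3 h): 205·exp(−0.17329·6) = 72.478 mg/L
Dose 3 (375 mg at t=6 h): 375·exp(−0.17329·3) = 222.976 mg/L
C(9) = 31.534 + 72.478 + 222.976 = 326.988 mg/L

326.988 mg/L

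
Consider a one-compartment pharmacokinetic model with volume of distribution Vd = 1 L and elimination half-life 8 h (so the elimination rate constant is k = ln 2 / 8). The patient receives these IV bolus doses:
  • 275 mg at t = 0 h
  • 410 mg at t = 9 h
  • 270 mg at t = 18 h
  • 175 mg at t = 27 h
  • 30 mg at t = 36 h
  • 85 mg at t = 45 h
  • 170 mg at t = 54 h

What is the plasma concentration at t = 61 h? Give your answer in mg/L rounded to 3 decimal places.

139.008 mg/L

k = ln 2 / 8 = 0.08664 per h
Dose 1 (275 mg at t=0 h): 275·exp(−0.08664·61) = 1.393 mg/L
Dose 2 (410 mg at t=9 h): 410·exp(−0.08664·52) = 4.530 mg/L
Dose 3 (270 mg at t=18 h): 270·exp(−0.08664·43) = 6.506 mg/L
Dose 4 (175 mg at t=27 h): 175·exp(−0.08664·34) = 9.197 mg/L
Dose 5 (30 mg at t=36 h): 30·exp(−0.08664·25) = 3.439 mg/L
Dose 6 (85 mg at t=45 h): 85·exp(−0.08664·16) = 21.250 mg/L
Dose 7 (170 mg at t=54 h): 170·exp(−0.08664·7) = 92.693 mg/L
C(61) = 1.393 + 4.530 + 6.506 + 9.197 + 3.439 + 21.250 + 92.693 = 139.008 mg/L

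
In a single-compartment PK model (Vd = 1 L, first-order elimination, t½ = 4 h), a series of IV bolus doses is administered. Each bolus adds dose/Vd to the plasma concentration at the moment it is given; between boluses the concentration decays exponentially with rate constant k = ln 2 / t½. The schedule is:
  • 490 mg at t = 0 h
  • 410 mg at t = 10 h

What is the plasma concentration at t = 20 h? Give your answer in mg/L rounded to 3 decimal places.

87.791 mg/L

k = ln 2 / 4 = 0.17329 per h
Dose 1 (490 mg at t=0 h): 490·exp(−0.17329·20) = 15.312 mg/L
Dose 2 (410 mg at t=10 h): 410·exp(−0.17329·10) = 72.478 mg/L
C(20) = 15.312 + 72.478 = 87.791 mg/L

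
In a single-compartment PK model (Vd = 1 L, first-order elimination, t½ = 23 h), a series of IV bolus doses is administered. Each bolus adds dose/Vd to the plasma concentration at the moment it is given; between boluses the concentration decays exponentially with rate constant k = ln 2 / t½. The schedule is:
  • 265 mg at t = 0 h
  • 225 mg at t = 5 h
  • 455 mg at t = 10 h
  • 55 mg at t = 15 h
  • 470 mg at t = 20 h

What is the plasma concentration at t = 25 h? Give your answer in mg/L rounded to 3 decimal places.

k = ln 2 / 23 = 0.03014 per h
Dose 1 (265 mg at t=0 h): 265·exp(−0.03014·25) = 124.750 mg/L
Dose 2 (225 mg at t=5 h): 225·exp(−0.03014·20) = 123.145 mg/L
Dose 3 (455 mg at t=10 h): 455·exp(−0.03014·15) = 289.526 mg/L
Dose 4 (55 mg at t=15 h): 55·exp(−0.03014·10) = 40.689 mg/L
Dose 5 (470 mg at t=20 h): 470·exp(−0.03014·5) = 404.256 mg/L
C(25) = 124.750 + 123.145 + 289.526 + 40.689 + 404.256 = 982.366 mg/L

982.366 mg/L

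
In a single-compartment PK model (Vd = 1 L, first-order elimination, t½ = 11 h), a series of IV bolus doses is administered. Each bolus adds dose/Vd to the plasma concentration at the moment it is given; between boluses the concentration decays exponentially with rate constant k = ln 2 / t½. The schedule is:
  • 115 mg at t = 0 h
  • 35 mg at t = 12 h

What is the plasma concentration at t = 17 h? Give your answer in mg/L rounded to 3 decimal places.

k = ln 2 / 11 = 0.06301 per h
Dose 1 (115 mg at t=0 h): 115·exp(−0.06301·17) = 39.398 mg/L
Dose 2 (35 mg at t=12 h): 35·exp(−0.06301·5) = 25.541 mg/L
C(17) = 39.398 + 25.541 = 64.938 mg/L

64.938 mg/L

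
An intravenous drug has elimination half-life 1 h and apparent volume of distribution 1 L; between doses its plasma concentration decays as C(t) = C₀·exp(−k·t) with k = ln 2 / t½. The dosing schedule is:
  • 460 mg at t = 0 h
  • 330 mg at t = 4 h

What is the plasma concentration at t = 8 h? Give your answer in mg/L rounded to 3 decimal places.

k = ln 2 / 1 = 0.69315 per h
Dose 1 (460 mg at t=0 h): 460·exp(−0.69315·8) = 1.797 mg/L
Dose 2 (330 mg at t=4 h): 330·exp(−0.69315·4) = 20.625 mg/L
C(8) = 1.797 + 20.625 = 22.422 mg/L

22.422 mg/L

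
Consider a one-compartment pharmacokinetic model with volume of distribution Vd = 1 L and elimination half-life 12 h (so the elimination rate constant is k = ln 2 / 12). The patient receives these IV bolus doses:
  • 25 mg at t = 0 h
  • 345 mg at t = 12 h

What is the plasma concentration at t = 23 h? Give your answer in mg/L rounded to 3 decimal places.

189.379 mg/L

k = ln 2 / 12 = 0.05776 per h
Dose 1 (25 mg at t=0 h): 25·exp(−0.05776·23) = 6.622 mg/L
Dose 2 (345 mg at t=12 h): 345·exp(−0.05776·11) = 182.757 mg/L
C(23) = 6.622 + 182.757 = 189.379 mg/L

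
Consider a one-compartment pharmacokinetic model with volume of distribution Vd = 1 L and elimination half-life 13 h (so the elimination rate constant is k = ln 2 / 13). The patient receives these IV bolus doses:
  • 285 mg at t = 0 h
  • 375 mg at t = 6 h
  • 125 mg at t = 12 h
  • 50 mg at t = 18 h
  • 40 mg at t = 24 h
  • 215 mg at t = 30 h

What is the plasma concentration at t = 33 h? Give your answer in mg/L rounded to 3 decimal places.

409.180 mg/L

k = ln 2 / 13 = 0.05332 per h
Dose 1 (285 mg at t=0 h): 285·exp(−0.05332·33) = 49.056 mg/L
Dose 2 (375 mg at t=6 h): 375·exp(−0.05332·27) = 88.882 mg/L
Dose 3 (125 mg at t=12 h): 125·exp(−0.05332·21) = 40.797 mg/L
Dose 4 (50 mg at t=18 h): 50·exp(−0.05332·15) = 22.471 mg/L
Dose 5 (40 mg at t=24 h): 40·exp(−0.05332·9) = 24.755 mg/L
Dose 6 (215 mg at t=30 h): 215·exp(−0.05332·3) = 183.219 mg/L
C(33) = 49.056 + 88.882 + 40.797 + 22.471 + 24.755 + 183.219 = 409.180 mg/L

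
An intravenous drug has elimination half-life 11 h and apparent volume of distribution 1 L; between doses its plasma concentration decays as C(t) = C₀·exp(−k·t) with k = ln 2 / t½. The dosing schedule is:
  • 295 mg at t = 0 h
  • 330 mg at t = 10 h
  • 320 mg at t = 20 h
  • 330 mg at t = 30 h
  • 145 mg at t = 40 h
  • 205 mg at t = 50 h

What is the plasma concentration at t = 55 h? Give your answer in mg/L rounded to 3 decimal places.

338.081 mg/L

k = ln 2 / 11 = 0.06301 per h
Dose 1 (295 mg at t=0 h): 295·exp(−0.06301·55) = 9.219 mg/L
Dose 2 (330 mg at t=10 h): 330·exp(−0.06301·45) = 19.365 mg/L
Dose 3 (320 mg at t=20 h): 320·exp(−0.06301·35) = 35.264 mg/L
Dose 4 (330 mg at t=30 h): 330·exp(−0.06301·25) = 68.290 mg/L
Dose 5 (145 mg at t=40 h): 145·exp(−0.06301·15) = 56.347 mg/L
Dose 6 (205 mg at t=50 h): 205·exp(−0.06301·5) = 149.597 mg/L
C(55) = 9.219 + 19.365 + 35.264 + 68.290 + 56.347 + 149.597 = 338.081 mg/L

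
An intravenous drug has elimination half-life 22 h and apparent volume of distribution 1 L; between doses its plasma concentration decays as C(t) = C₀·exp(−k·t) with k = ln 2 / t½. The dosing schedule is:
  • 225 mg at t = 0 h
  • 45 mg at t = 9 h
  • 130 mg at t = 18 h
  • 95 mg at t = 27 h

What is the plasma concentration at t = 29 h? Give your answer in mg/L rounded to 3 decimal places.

295.320 mg/L

k = ln 2 / 22 = 0.03151 per h
Dose 1 (225 mg at t=0 h): 225·exp(−0.03151·29) = 90.234 mg/L
Dose 2 (45 mg at t=9 h): 45·exp(−0.03151·20) = 23.963 mg/L
Dose 3 (130 mg at t=18 h): 130·exp(−0.03151·11) = 91.924 mg/L
Dose 4 (95 mg at t=27 h): 95·exp(−0.03151·2) = 89.198 mg/L
C(29) = 90.234 + 23.963 + 91.924 + 89.198 = 295.320 mg/L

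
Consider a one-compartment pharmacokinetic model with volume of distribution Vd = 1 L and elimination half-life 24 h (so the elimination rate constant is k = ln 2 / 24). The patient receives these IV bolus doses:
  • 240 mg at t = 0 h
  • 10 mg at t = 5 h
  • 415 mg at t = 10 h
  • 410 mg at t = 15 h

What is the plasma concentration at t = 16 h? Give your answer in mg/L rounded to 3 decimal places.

k = ln 2 / 24 = 0.02888 per h
Dose 1 (240 mg at t=0 h): 240·exp(−0.02888·16) = 151.191 mg/L
Dose 2 (10 mg at t=5 h): 10·exp(−0.02888·11) = 7.278 mg/L
Dose 3 (415 mg at t=10 h): 415·exp(−0.02888·6) = 348.972 mg/L
Dose 4 (410 mg at t=15 h): 410·exp(−0.02888·1) = 398.328 mg/L
C(16) = 151.191 + 7.278 + 348.972 + 398.328 = 905.769 mg/L

905.769 mg/L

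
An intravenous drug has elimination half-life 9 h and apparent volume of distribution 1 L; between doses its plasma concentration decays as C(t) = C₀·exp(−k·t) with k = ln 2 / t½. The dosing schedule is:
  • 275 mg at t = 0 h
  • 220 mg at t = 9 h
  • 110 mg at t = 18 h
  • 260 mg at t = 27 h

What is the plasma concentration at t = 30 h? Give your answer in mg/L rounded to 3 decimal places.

k = ln 2 / 9 = 0.07702 per h
Dose 1 (275 mg at t=0 h): 275·exp(−0.07702·30) = 27.283 mg/L
Dose 2 (220 mg at t=9 h): 220·exp(−0.07702·21) = 43.654 mg/L
Dose 3 (110 mg at t=18 h): 110·exp(−0.07702·12) = 43.654 mg/L
Dose 4 (260 mg at t=27 h): 260·exp(−0.07702·3) = 206.362 mg/L
C(30) = 27.283 + 43.654 + 43.654 + 206.362 = 320.953 mg/L

320.953 mg/L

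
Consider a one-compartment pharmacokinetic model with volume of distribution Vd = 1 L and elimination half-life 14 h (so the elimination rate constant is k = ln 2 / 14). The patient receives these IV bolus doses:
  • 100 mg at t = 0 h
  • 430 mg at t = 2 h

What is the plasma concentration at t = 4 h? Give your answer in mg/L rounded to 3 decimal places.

471.495 mg/L

k = ln 2 / 14 = 0.04951 per h
Dose 1 (100 mg at t=0 h): 100·exp(−0.04951·4) = 82.034 mg/L
Dose 2 (430 mg at t=2 h): 430·exp(−0.04951·2) = 389.461 mg/L
C(4) = 82.034 + 389.461 = 471.495 mg/L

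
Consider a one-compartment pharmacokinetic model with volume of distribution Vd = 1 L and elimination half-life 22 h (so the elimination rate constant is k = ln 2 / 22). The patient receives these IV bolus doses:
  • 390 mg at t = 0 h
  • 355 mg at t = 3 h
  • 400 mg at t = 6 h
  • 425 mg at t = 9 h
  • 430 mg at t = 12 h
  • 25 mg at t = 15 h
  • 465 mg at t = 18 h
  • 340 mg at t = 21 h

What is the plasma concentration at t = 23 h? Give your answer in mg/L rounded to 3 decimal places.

k = ln 2 / 22 = 0.03151 per h
Dose 1 (390 mg at t=0 h): 390·exp(−0.03151·23) = 188.952 mg/L
Dose 2 (355 mg at t=3 h): 355·exp(−0.03151·20) = 189.045 mg/L
Dose 3 (400 mg at t=6 h): 400·exp(−0.03151·17) = 234.124 mg/L
Dose 4 (425 mg at t=9 h): 425·exp(−0.03151·14) = 273.416 mg/L
Dose 5 (430 mg at t=12 h): 430·exp(−0.03151·11) = 304.056 mg/L
Dose 6 (25 mg at t=15 h): 25·exp(−0.03151·8) = 19.430 mg/L
Dose 7 (465 mg at t=18 h): 465·exp(−0.03151·5) = 397.225 mg/L
Dose 8 (340 mg at t=21 h): 340·exp(−0.03151·2) = 319.237 mg/L
C(23) = 188.952 + 189.045 + 234.124 + 273.416 + 304.056 + 19.430 + 397.225 + 319.237 = 1925.485 mg/L

1925.485 mg/L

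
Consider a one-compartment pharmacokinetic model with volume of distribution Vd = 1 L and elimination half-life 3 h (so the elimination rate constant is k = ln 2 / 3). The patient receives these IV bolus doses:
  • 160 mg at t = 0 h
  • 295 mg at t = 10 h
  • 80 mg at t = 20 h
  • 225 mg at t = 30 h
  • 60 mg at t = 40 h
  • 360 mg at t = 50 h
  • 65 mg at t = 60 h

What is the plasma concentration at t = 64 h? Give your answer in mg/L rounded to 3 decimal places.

k = ln 2 / 3 = 0.23105 per h
Dose 1 (160 mg at t=0 h): 160·exp(−0.23105·64) = 0.000 mg/L
Dose 2 (295 mg at t=10 h): 295·exp(−0.23105·54) = 0.001 mg/L
Dose 3 (80 mg at t=20 h): 80·exp(−0.23105·44) = 0.003 mg/L
Dose 4 (225 mg at t=30 h): 225·exp(−0.23105·34) = 0.087 mg/L
Dose 5 (60 mg at t=40 h): 60·exp(−0.23105·24) = 0.234 mg/L
Dose 6 (360 mg at t=50 h): 360·exp(−0.23105·14) = 14.174 mg/L
Dose 7 (65 mg at t=60 h): 65·exp(−0.23105·4) = 25.795 mg/L
C(64) = 0.000 + 0.001 + 0.003 + 0.087 + 0.234 + 14.174 + 25.795 = 40.295 mg/L

40.295 mg/L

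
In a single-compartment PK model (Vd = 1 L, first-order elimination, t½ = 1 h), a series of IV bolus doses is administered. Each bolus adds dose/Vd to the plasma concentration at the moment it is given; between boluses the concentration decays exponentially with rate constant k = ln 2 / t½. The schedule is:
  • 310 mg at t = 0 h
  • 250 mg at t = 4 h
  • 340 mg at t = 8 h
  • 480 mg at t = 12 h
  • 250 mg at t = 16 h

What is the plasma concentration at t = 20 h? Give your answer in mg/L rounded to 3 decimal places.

k = ln 2 / 1 = 0.69315 per h
Dose 1 (310 mg at t=0 h): 310·exp(−0.69315·20) = 0.000 mg/L
Dose 2 (250 mg at t=4 h): 250·exp(−0.69315·16) = 0.004 mg/L
Dose 3 (340 mg at t=8 h): 340·exp(−0.69315·12) = 0.083 mg/L
Dose 4 (480 mg at t=12 h): 480·exp(−0.69315·8) = 1.875 mg/L
Dose 5 (250 mg at t=16 h): 250·exp(−0.69315·4) = 15.625 mg/L
C(20) = 0.000 + 0.004 + 0.083 + 1.875 + 15.625 = 17.587 mg/L

17.587 mg/L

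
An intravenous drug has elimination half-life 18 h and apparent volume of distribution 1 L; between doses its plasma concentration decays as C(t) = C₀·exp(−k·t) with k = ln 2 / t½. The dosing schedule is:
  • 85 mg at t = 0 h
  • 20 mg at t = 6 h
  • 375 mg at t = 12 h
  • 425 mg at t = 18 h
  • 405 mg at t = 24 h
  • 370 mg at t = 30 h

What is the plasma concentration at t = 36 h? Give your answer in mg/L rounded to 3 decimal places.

937.672 mg/L

k = ln 2 / 18 = 0.03851 per h
Dose 1 (85 mg at t=0 h): 85·exp(−0.03851·36) = 21.250 mg/L
Dose 2 (20 mg at t=6 h): 20·exp(−0.03851·30) = 6.300 mg/L
Dose 3 (375 mg at t=12 h): 375·exp(−0.03851·24) = 148.819 mg/L
Dose 4 (425 mg at t=18 h): 425·exp(−0.03851·18) = 212.500 mg/L
Dose 5 (405 mg at t=24 h): 405·exp(−0.03851·12) = 255.134 mg/L
Dose 6 (370 mg at t=30 h): 370·exp(−0.03851·6) = 293.669 mg/L
C(36) = 21.250 + 6.300 + 148.819 + 212.500 + 255.134 + 293.669 = 937.672 mg/L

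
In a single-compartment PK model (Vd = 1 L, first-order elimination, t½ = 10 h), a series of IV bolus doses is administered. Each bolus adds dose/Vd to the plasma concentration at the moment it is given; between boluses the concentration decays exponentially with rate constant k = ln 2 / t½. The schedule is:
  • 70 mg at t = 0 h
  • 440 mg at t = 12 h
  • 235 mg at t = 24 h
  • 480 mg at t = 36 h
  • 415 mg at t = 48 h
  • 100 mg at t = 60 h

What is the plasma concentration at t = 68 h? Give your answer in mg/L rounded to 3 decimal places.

234.249 mg/L

k = ln 2 / 10 = 0.06931 per h
Dose 1 (70 mg at t=0 h): 70·exp(−0.06931·68) = 0.628 mg/L
Dose 2 (440 mg at t=12 h): 440·exp(−0.06931·56) = 9.072 mg/L
Dose 3 (235 mg at t=24 h): 235·exp(−0.06931·44) = 11.131 mg/L
Dose 4 (480 mg at t=36 h): 480·exp(−0.06931·32) = 52.233 mg/L
Dose 5 (415 mg at t=48 h): 415·exp(−0.06931·20) = 103.750 mg/L
Dose 6 (100 mg at t=60 h): 100·exp(−0.06931·8) = 57.435 mg/L
C(68) = 0.628 + 9.072 + 11.131 + 52.233 + 103.750 + 57.435 = 234.249 mg/L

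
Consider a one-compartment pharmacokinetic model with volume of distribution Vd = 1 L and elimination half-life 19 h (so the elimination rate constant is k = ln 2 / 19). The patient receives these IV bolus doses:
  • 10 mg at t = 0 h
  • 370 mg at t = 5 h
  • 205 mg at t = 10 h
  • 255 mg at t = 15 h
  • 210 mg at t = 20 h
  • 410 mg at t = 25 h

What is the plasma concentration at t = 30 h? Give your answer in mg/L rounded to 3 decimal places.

885.784 mg/L

k = ln 2 / 19 = 0.03648 per h
Dose 1 (10 mg at t=0 h): 10·exp(−0.03648·30) = 3.347 mg/L
Dose 2 (370 mg at t=5 h): 370·exp(−0.03648·25) = 148.631 mg/L
Dose 3 (205 mg at t=10 h): 205·exp(−0.03648·20) = 98.828 mg/L
Dose 4 (255 mg at t=15 h): 255·exp(−0.03648·15) = 147.532 mg/L
Dose 5 (210 mg at t=20 h): 210·exp(−0.03648·10) = 145.808 mg/L
Dose 6 (410 mg at t=25 h): 410·exp(−0.03648·5) = 341.637 mg/L
C(30) = 3.347 + 148.631 + 98.828 + 147.532 + 145.808 + 341.637 = 885.784 mg/L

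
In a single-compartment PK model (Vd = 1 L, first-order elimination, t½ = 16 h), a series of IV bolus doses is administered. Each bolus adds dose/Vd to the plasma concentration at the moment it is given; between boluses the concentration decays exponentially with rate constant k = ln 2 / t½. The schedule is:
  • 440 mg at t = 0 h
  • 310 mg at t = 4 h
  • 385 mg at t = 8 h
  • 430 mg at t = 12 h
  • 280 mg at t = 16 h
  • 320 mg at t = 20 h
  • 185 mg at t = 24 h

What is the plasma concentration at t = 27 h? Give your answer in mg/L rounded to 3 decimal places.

k = ln 2 / 16 = 0.04332 per h
Dose 1 (440 mg at t=0 h): 440·exp(−0.04332·27) = 136.604 mg/L
Dose 2 (310 mg at t=4 h): 310·exp(−0.04332·23) = 114.454 mg/L
Dose 3 (385 mg at t=8 h): 385·exp(−0.04332·19) = 169.039 mg/L
Dose 4 (430 mg at t=12 h): 430·exp(−0.04332·15) = 224.519 mg/L
Dose 5 (280 mg at t=16 h): 280·exp(−0.04332·11) = 173.860 mg/L
Dose 6 (320 mg at t=20 h): 320·exp(−0.04332·7) = 236.292 mg/L
Dose 7 (185 mg at t=24 h): 185·exp(−0.04332·3) = 162.453 mg/L
C(27) = 136.604 + 114.454 + 169.039 + 224.519 + 173.860 + 236.292 + 162.453 = 1217.222 mg/L

1217.222 mg/L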